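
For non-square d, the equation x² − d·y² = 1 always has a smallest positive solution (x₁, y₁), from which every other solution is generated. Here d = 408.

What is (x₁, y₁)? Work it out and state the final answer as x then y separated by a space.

101 5

d=408: √d = [20; 5,40] (ℓ=2, even), read p_1/q_1
i=0: a=20 ⇒ p=20, q=1
i=1: a=5 ⇒ p=101, q=5
fundamental: x₁=101, y₁=5  (since 10201 − 408·25 = 1)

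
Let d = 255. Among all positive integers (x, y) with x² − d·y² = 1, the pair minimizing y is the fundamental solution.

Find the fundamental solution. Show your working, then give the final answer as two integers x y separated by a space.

16 1

d=255: √d = [15; 1,30] (ℓ=2, even), read p_1/q_1
i=0: a=15 ⇒ p=15, q=1
i=1: a=1 ⇒ p=16, q=1
fundamental: x₁=16, y₁=1  (since 256 − 255·1 = 1)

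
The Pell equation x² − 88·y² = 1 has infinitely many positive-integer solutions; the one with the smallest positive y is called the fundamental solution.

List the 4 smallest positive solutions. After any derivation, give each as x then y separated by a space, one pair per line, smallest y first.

197 21
77617 8274
30580901 3259935
12048797377 1284406116

√88 = [9; 2,1,1,1,2,18, …], period ℓ=6 (even) → k=5
step 0: (9, 1)  from 9·(1,0) + (0,1)
step 1: (19, 2)  from 2·(9,1) + (1,0)
step 2: (28, 3)  from 1·(19,2) + (9,1)
…
step 4: (75, 8)  from 1·(47,5) + (28,3)
step 5: (197, 21)  from 2·(75,8) + (47,5)
→ (197, 21).  Check: 197²=38809, 88·21²=38808, difference 1.
n=2: (197,21)∘(197,21) = (197·197+88·21·21, 197·21+21·197) = (77617,8274)
n=3: (77617,8274)∘(197,21) = (197·77617+88·21·8274, 197·8274+21·77617) = (30580901,3259935)
n=4: (30580901,3259935)∘(197,21) = (197·30580901+88·21·3259935, 197·3259935+21·30580901) = (12048797377,1284406116)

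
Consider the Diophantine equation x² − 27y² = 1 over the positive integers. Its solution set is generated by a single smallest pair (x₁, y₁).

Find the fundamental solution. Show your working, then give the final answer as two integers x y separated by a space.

26 5

d=27: √d = [5; 5,10] (ℓ=2, even), read p_1/q_1
step 0: (5, 1)  from 5·(1,0) + (0,1)
step 1: (26, 5)  from 5·(5,1) + (1,0)
→ (26, 5).  Check: 26²=676, 27·5²=675, difference 1.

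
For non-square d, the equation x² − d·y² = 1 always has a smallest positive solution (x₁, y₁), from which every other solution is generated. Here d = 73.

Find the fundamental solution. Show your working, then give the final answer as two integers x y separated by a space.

2281249 267000

d=73: √d = [8; 1,1,5,5,1,1,16] (ℓ=7, odd), read p_13/q_13
step 0: (8, 1)  from 8·(1,0) + (0,1)
…
step 2: (17, 2)  from 1·(9,1) + (8,1)
step 3: (94, 11)  from 5·(17,2) + (9,1)
step 4: (487, 57)  from 5·(94,11) + (17,2)
step 5: (581, 68)  from 1·(487,57) + (94,11)
…
step 7: (17669, 2068)  from 16·(1068,125) + (581,68)
step 8: (18737, 2193)  from 1·(17669,2068) + (1068,125)
step 9: (36406, 4261)  from 1·(18737,2193) + (17669,2068)
step 10: (200767, 23498)  from 5·(36406,4261) + (18737,2193)
…
step 12: (1241008, 145249)  from 1·(1040241,121751) + (200767,23498)
step 13: (2281249, 267000)  from 1·(1241008,145249) + (1040241,121751)
fundamental: x₁=2281249, y₁=267000  (since 5204097000001 − 73·71289000000 = 1)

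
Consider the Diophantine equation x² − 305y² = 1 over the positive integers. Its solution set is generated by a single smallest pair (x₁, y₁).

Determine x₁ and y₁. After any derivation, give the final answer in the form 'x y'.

489 28

√305 → a₀=17, period (2,6,2,34); ℓ=4 even so k=3
i=0: a=17 ⇒ p=17, q=1
…
i=2: a=6 ⇒ p=227, q=13
i=3: a=2 ⇒ p=489, q=28
fundamental: x₁=489, y₁=28  (since 239121 − 305·784 = 1)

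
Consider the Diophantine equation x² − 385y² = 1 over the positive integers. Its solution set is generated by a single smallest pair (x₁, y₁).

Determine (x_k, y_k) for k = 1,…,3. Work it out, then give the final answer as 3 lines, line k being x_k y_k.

√385 → a₀=19, period (1,1,1,1,1,…,1,1,38); ℓ=16 even so k=15
i=0: a=19 ⇒ p=19, q=1
i=1: a=1 ⇒ p=20, q=1
i=2: a=1 ⇒ p=39, q=2
…
i=4: a=1 ⇒ p=98, q=5
…
i=7: a=1 ⇒ p=726, q=37
i=8: a=2 ⇒ p=2021, q=103
i=9: a=1 ⇒ p=2747, q=140
i=10: a=3 ⇒ p=10262, q=523
i=11: a=1 ⇒ p=13009, q=663
i=12: a=1 ⇒ p=23271, q=1186
…
i=14: a=1 ⇒ p=59551, q=3035
i=15: a=1 ⇒ p=95831, q=4884
→ (95831, 4884).  Check: 95831²=9183580561, 385·4884²=9183580560, difference 1.
n=2: (95831,4884)∘(95831,4884) = (95831·95831+385·4884·4884, 95831·4884+4884·95831) = (18367161121,936077208)
n=3: (18367161121,936077208)∘(95831,4884) = (95831·18367161121+385·4884·936077208, 95831·936077208+4884·18367161121) = (3520286834677271,179410429834812)

95831 4884
18367161121 936077208
3520286834677271 179410429834812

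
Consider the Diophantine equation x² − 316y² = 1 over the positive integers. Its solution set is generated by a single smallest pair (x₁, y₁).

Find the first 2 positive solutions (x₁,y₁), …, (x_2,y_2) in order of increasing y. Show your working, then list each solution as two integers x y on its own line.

12799 720
327628801 18430560

[17; 1,3,2,8,2,3,1,34] for √316; ℓ=8 ⇒ convergent index 7
a_0=17:  p_0=17·1+0=17,  q_0=17·0+1=1
…
a_2=3:  p_2=3·18+17=71,  q_2=3·1+1=4
a_3=2:  p_3=2·71+18=160,  q_3=2·4+1=9
a_4=8:  p_4=8·160+71=1351,  q_4=8·9+4=76
…
a_6=3:  p_6=3·2862+1351=9937,  q_6=3·161+76=559
a_7=1:  p_7=1·9937+2862=12799,  q_7=1·559+161=720
(x₁, y₁) = (12799, 720);  12799² − 316·720² = 1 ✓
(12799+720√316)^2 = 327628801 + 18430560√316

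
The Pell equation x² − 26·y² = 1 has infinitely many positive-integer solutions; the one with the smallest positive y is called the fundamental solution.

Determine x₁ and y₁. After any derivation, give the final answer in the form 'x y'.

51 10

[5; 10] for √26; ℓ=1 ⇒ convergent index 1
a_0=5:  p_0=5·1+0=5,  q_0=5·0+1=1
a_1=10:  p_1=10·5+1=51,  q_1=10·1+0=10
(x₁, y₁) = (51, 10);  51² − 26·10² = 1 ✓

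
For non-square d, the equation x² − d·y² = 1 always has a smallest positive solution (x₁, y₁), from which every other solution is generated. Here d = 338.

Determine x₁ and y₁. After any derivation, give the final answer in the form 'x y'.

114243 6214

[18; 2,1,1,2,36] for √338; ℓ=5 ⇒ convergent index 9
step 0: (18, 1)  from 18·(1,0) + (0,1)
…
step 4: (239, 13)  from 2·(92,5) + (55,3)
…
step 7: (26327, 1432)  from 1·(17631,959) + (8696,473)
step 8: (43958, 2391)  from 1·(26327,1432) + (17631,959)
step 9: (114243, 6214)  from 2·(43958,2391) + (26327,1432)
(x₁, y₁) = (114243, 6214);  114243² − 338·6214² = 1 ✓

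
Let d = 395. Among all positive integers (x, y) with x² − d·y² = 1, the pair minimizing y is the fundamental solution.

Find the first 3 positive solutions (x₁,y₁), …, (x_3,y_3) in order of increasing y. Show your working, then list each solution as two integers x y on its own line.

√395 → a₀=19, period (1,6,1,38); ℓ=4 even so k=3
k=0  a_k=19  p_k/q_k = 19/1
k=1  a_k=1  p_k/q_k = 20/1
k=2  a_k=6  p_k/q_k = 139/7
k=3  a_k=1  p_k/q_k = 159/8
(x₁, y₁) = (159, 8);  159² − 395·8² = 1 ✓
n=2: (159,8)∘(159,8) = (159·159+395·8·8, 159·8+8·159) = (50561,2544)
n=3: (50561,2544)∘(159,8) = (159·50561+395·8·2544, 159·2544+8·50561) = (16078239,808984)

159 8
50561 2544
16078239 808984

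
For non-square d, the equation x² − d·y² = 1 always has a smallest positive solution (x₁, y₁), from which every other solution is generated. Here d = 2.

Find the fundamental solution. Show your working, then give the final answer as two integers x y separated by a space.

3 2

[1; 2] for √2; ℓ=1 ⇒ convergent index 1
a_0=1:  p_0=1·1+0=1,  q_0=1·0+1=1
a_1=2:  p_1=2·1+1=3,  q_1=2·1+0=2
→ (3, 2).  Check: 3²=9, 2·2²=8, difference 1.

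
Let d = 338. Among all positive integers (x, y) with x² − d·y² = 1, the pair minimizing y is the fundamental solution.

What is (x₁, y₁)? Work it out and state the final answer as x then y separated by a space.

114243 6214

d=338: √d = [18; 2,1,1,2,36] (ℓ=5, odd), read p_9/q_9
step 0: (18, 1)  from 18·(1,0) + (0,1)
step 1: (37, 2)  from 2·(18,1) + (1,0)
…
step 4: (239, 13)  from 2·(92,5) + (55,3)
…
step 6: (17631, 959)  from 2·(8696,473) + (239,13)
step 7: (26327, 1432)  from 1·(17631,959) + (8696,473)
step 8: (43958, 2391)  from 1·(26327,1432) + (17631,959)
step 9: (114243, 6214)  from 2·(43958,2391) + (26327,1432)
fundamental: x₁=114243, y₁=6214  (since 13051463049 − 338·38613796 = 1)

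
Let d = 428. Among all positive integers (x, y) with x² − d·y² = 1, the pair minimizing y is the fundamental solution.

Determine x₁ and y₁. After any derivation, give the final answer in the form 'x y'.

1850887 89466

d=428: √d = [20; 1,2,4,1,5,10,5,1,4,2,1,40] (ℓ=12, even), read p_11/q_11
i=0: a=20 ⇒ p=20, q=1
…
i=2: a=2 ⇒ p=62, q=3
i=3: a=4 ⇒ p=269, q=13
…
i=6: a=10 ⇒ p=19571, q=946
…
i=10: a=2 ⇒ p=1273708, q=61567
i=11: a=1 ⇒ p=1850887, q=89466
→ (1850887, 89466).  Check: 1850887²=3425782686769, 428·89466²=3425782686768, difference 1.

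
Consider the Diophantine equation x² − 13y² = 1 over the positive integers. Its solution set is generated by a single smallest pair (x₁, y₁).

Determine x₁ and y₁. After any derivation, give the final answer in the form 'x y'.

649 180

√13 = [3; 1,1,1,1,6, …], period ℓ=5 (odd) → k=9
step 0: (3, 1)  from 3·(1,0) + (0,1)
…
step 2: (7, 2)  from 1·(4,1) + (3,1)
step 3: (11, 3)  from 1·(7,2) + (4,1)
step 4: (18, 5)  from 1·(11,3) + (7,2)
step 5: (119, 33)  from 6·(18,5) + (11,3)
step 6: (137, 38)  from 1·(119,33) + (18,5)
…
step 8: (393, 109)  from 1·(256,71) + (137,38)
step 9: (649, 180)  from 1·(393,109) + (256,71)
(x₁, y₁) = (649, 180);  649² − 13·180² = 1 ✓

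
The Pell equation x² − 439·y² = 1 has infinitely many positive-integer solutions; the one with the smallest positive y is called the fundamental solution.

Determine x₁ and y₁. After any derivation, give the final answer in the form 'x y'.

d=439: √d = [20; 1,19,1,40] (ℓ=4, even), read p_3/q_3
k=0  a_k=20  p_k/q_k = 20/1
k=1  a_k=1  p_k/q_k = 21/1
k=2  a_k=19  p_k/q_k = 419/20
k=3  a_k=1  p_k/q_k = 440/21
(x₁, y₁) = (440, 21);  440² − 439·21² = 1 ✓

440 21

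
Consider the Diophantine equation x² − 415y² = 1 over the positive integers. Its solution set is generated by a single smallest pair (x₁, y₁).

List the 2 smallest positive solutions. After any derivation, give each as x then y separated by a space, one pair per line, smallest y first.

√415 = [20; 2,1,2,4,6,…,1,2,40, …], period ℓ=16 (even) → k=15
k=0  a_k=20  p_k/q_k = 20/1
k=1  a_k=2  p_k/q_k = 41/2
k=2  a_k=1  p_k/q_k = 61/3
k=3  a_k=2  p_k/q_k = 163/8
k=4  a_k=4  p_k/q_k = 713/35
k=5  a_k=6  p_k/q_k = 4441/218
k=6  a_k=1  p_k/q_k = 5154/253
k=7  a_k=1  p_k/q_k = 9595/471
k=8  a_k=3  p_k/q_k = 33939/1666
k=9  a_k=1  p_k/q_k = 43534/2137
k=10  a_k=1  p_k/q_k = 77473/3803
k=11  a_k=6  p_k/q_k = 508372/24955
k=12  a_k=4  p_k/q_k = 2110961/103623
k=13  a_k=2  p_k/q_k = 4730294/232201
k=14  a_k=1  p_k/q_k = 6841255/335824
k=15  a_k=2  p_k/q_k = 18412804/903849
(x₁, y₁) = (18412804, 903849);  18412804² − 415·903849² = 1 ✓
k=2:  x_2 = 18412804·18412804+415·903849·903849 = 678062702284831,  y_2 = 18412804·903849+903849·18412804 = 33284788965192

18412804 903849
678062702284831 33284788965192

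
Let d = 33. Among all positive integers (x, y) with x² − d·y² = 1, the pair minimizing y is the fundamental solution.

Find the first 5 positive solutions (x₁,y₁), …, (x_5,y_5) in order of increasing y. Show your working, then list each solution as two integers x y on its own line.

23 4
1057 184
48599 8460
2234497 388976
102738263 17884436

√33 → a₀=5, period (1,2,1,10); ℓ=4 even so k=3
k=0  a_k=5  p_k/q_k = 5/1
…
k=2  a_k=2  p_k/q_k = 17/3
k=3  a_k=1  p_k/q_k = 23/4
(x₁, y₁) = (23, 4);  23² − 33·4² = 1 ✓
k=2:  x_2 = 23·23+33·4·4 = 1057,  y_2 = 23·4+4·23 = 184
k=3:  x_3 = 23·1057+33·4·184 = 48599,  y_3 = 23·184+4·1057 = 8460
k=4:  x_4 = 23·48599+33·4·8460 = 2234497,  y_4 = 23·8460+4·48599 = 388976
k=5:  x_5 = 23·2234497+33·4·388976 = 102738263,  y_5 = 23·388976+4·2234497 = 17884436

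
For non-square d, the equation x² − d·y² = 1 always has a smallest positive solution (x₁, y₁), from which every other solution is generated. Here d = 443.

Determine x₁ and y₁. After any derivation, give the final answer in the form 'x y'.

442 21

√443 → a₀=21, period (21,42); ℓ=2 even so k=1
a_0=21:  p_0=21·1+0=21,  q_0=21·0+1=1
a_1=21:  p_1=21·21+1=442,  q_1=21·1+0=21
(x₁, y₁) = (442, 21);  442² − 443·21² = 1 ✓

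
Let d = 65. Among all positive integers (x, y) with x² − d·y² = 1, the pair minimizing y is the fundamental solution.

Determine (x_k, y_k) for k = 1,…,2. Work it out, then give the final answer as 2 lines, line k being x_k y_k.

[8; 16] for √65; ℓ=1 ⇒ convergent index 1
step 0: (8, 1)  from 8·(1,0) + (0,1)
step 1: (129, 16)  from 16·(8,1) + (1,0)
fundamental: x₁=129, y₁=16  (since 16641 − 65·256 = 1)
k=2:  x_2 = 129·129+65·16·16 = 33281,  y_2 = 129·16+16·129 = 4128

129 16
33281 4128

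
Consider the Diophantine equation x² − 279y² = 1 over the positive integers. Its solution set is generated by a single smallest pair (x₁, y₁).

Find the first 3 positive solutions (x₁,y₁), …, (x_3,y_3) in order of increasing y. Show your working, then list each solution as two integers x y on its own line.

1520 91
4620799 276640
14047227440 840985509

d=279: √d = [16; 1,2,2,1,2,2,1,32] (ℓ=8, even), read p_7/q_7
k=0  a_k=16  p_k/q_k = 16/1
…
k=2  a_k=2  p_k/q_k = 50/3
…
k=6  a_k=2  p_k/q_k = 1069/64
k=7  a_k=1  p_k/q_k = 1520/91
fundamental: x₁=1520, y₁=91  (since 2310400 − 279·8281 = 1)
k=2:  x_2 = 1520·1520+279·91·91 = 4620799,  y_2 = 1520·91+91·1520 = 276640
k=3:  x_3 = 1520·4620799+279·91·276640 = 14047227440,  y_3 = 1520·276640+91·4620799 = 840985509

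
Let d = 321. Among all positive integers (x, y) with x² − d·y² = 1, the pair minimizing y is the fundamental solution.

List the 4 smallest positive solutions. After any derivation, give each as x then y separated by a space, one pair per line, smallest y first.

√321 = [17; 1,10,1,34, …], period ℓ=4 (even) → k=3
k=0  a_k=17  p_k/q_k = 17/1
k=1  a_k=1  p_k/q_k = 18/1
k=2  a_k=10  p_k/q_k = 197/11
k=3  a_k=1  p_k/q_k = 215/12
fundamental: x₁=215, y₁=12  (since 46225 − 321·144 = 1)
k=2:  x_2 = 215·215+321·12·12 = 92449,  y_2 = 215·12+12·215 = 5160
k=3:  x_3 = 215·92449+321·12·5160 = 39752855,  y_3 = 215·5160+12·92449 = 2218788
k=4:  x_4 = 215·39752855+321·12·2218788 = 17093635201,  y_4 = 215·2218788+12·39752855 = 954073680

215 12
92449 5160
39752855 2218788
17093635201 954073680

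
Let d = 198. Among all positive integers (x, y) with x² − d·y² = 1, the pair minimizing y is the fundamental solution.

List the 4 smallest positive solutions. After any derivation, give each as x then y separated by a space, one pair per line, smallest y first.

197 14
77617 5516
30580901 2173290
12048797377 856270744

√198 → a₀=14, period (14,28); ℓ=2 even so k=1
step 0: (14, 1)  from 14·(1,0) + (0,1)
step 1: (197, 14)  from 14·(14,1) + (1,0)
→ (197, 14).  Check: 197²=38809, 198·14²=38808, difference 1.
n=2: (197,14)∘(197,14) = (197·197+198·14·14, 197·14+14·197) = (77617,5516)
n=3: (77617,5516)∘(197,14) = (197·77617+198·14·5516, 197·5516+14·77617) = (30580901,2173290)
n=4: (30580901,2173290)∘(197,14) = (197·30580901+198·14·2173290, 197·2173290+14·30580901) = (12048797377,856270744)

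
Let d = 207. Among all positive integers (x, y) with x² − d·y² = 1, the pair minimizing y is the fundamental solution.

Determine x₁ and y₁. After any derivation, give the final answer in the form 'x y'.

[14; 2,1,1,2,1,1,2,28] for √207; ℓ=8 ⇒ convergent index 7
k=0  a_k=14  p_k/q_k = 14/1
…
k=2  a_k=1  p_k/q_k = 43/3
k=3  a_k=1  p_k/q_k = 72/5
k=4  a_k=2  p_k/q_k = 187/13
k=5  a_k=1  p_k/q_k = 259/18
k=6  a_k=1  p_k/q_k = 446/31
k=7  a_k=2  p_k/q_k = 1151/80
→ (1151, 80).  Check: 1151²=1324801, 207·80²=1324800, difference 1.

1151 80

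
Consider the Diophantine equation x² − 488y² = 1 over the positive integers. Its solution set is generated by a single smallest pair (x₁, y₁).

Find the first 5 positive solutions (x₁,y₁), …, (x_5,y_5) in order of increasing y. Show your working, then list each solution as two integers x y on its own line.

243 11
118097 5346
57394899 2598145
27893802817 1262693124
13556330774163 613666260119

√488 → a₀=22, period (11,44); ℓ=2 even so k=1
k=0  a_k=22  p_k/q_k = 22/1
k=1  a_k=11  p_k/q_k = 243/11
→ (243, 11).  Check: 243²=59049, 488·11²=59048, difference 1.
(x_2, y_2) = (243·243 + 488·11·11, 243·11 + 11·243) = (118097, 5346)
(x_3, y_3) = (243·118097 + 488·11·5346, 243·5346 + 11·118097) = (57394899, 2598145)
(x_4, y_4) = (243·57394899 + 488·11·2598145, 243·2598145 + 11·57394899) = (27893802817, 1262693124)
(x_5, y_5) = (243·27893802817 + 488·11·1262693124, 243·1262693124 + 11·27893802817) = (13556330774163, 613666260119)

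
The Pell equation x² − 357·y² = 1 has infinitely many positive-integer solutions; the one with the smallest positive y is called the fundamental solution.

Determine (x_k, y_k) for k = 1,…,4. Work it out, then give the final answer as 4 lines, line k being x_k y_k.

√357 = [18; 1,8,2,8,1,36, …], period ℓ=6 (even) → k=5
a_0=18:  p_0=18·1+0=18,  q_0=18·0+1=1
…
a_2=8:  p_2=8·19+18=170,  q_2=8·1+1=9
…
a_4=8:  p_4=8·359+170=3042,  q_4=8·19+9=161
a_5=1:  p_5=1·3042+359=3401,  q_5=1·161+19=180
fundamental: x₁=3401, y₁=180  (since 11566801 − 357·32400 = 1)
n=2: (3401,180)∘(3401,180) = (3401·3401+357·180·180, 3401·180+180·3401) = (23133601,1224360)
n=3: (23133601,1224360)∘(3401,180) = (3401·23133601+357·180·1224360, 3401·1224360+180·23133601) = (157354750601,8328096540)
n=4: (157354750601,8328096540)∘(3401,180) = (3401·157354750601+357·180·8328096540, 3401·8328096540+180·157354750601) = (1070326990454401,56647711440720)

3401 180
23133601 1224360
157354750601 8328096540
1070326990454401 56647711440720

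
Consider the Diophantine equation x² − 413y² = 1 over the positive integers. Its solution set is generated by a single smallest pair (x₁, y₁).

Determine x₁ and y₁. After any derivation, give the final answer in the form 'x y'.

√413 → a₀=20, period (3,9,1,4,1,9,3,40); ℓ=8 even so k=7
k=0  a_k=20  p_k/q_k = 20/1
…
k=6  a_k=9  p_k/q_k = 36560/1799
k=7  a_k=3  p_k/q_k = 113399/5580
(x₁, y₁) = (113399, 5580);  113399² − 413·5580² = 1 ✓

113399 5580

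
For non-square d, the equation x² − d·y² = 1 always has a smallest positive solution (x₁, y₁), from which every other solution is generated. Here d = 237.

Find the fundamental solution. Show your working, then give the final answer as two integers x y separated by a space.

228151 14820

√237 = [15; 2,1,1,7,10,7,1,1,2,30, …], period ℓ=10 (even) → k=9
i=0: a=15 ⇒ p=15, q=1
i=1: a=2 ⇒ p=31, q=2
i=2: a=1 ⇒ p=46, q=3
i=3: a=1 ⇒ p=77, q=5
i=4: a=7 ⇒ p=585, q=38
i=5: a=10 ⇒ p=5927, q=385
i=6: a=7 ⇒ p=42074, q=2733
…
i=8: a=1 ⇒ p=90075, q=5851
i=9: a=2 ⇒ p=228151, q=14820
→ (228151, 14820).  Check: 228151²=52052878801, 237·14820²=52052878800, difference 1.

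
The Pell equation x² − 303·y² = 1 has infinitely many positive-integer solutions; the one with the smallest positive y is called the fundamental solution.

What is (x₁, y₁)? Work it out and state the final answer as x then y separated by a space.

d=303: √d = [17; 2,2,5,2,2,34] (ℓ=6, even), read p_5/q_5
i=0: a=17 ⇒ p=17, q=1
…
i=2: a=2 ⇒ p=87, q=5
…
i=4: a=2 ⇒ p=1027, q=59
i=5: a=2 ⇒ p=2524, q=145
(x₁, y₁) = (2524, 145);  2524² − 303·145² = 1 ✓

2524 145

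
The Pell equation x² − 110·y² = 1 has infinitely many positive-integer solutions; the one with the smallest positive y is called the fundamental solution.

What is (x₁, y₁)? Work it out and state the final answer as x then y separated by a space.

√110 → a₀=10, period (2,20); ℓ=2 even so k=1
step 0: (10, 1)  from 10·(1,0) + (0,1)
step 1: (21, 2)  from 2·(10,1) + (1,0)
fundamental: x₁=21, y₁=2  (since 441 − 110·4 = 1)

21 2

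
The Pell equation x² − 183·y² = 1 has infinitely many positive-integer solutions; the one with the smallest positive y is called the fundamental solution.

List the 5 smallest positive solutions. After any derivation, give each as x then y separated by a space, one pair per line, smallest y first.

d=183: √d = [13; 1,1,8,1,1,26] (ℓ=6, even), read p_5/q_5
i=0: a=13 ⇒ p=13, q=1
i=1: a=1 ⇒ p=14, q=1
i=2: a=1 ⇒ p=27, q=2
…
i=4: a=1 ⇒ p=257, q=19
i=5: a=1 ⇒ p=487, q=36
fundamental: x₁=487, y₁=36  (since 237169 − 183·1296 = 1)
(487+36√183)^2 = 474337 + 35064√183
(487+36√183)^3 = 462003751 + 34152300√183
(487+36√183)^4 = 449991179137 + 33264305136√183
(487+36√183)^5 = 438290946475687 + 32399399050164√183

487 36
474337 35064
462003751 34152300
449991179137 33264305136
438290946475687 32399399050164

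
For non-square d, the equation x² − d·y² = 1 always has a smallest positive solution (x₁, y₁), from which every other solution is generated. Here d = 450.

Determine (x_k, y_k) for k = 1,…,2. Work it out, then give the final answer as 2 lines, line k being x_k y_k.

19601 924
768398401 36222648

[21; 4,1,2,4,2,1,4,42] for √450; ℓ=8 ⇒ convergent index 7
step 0: (21, 1)  from 21·(1,0) + (0,1)
…
step 5: (2885, 136)  from 2·(1294,61) + (297,14)
step 6: (4179, 197)  from 1·(2885,136) + (1294,61)
step 7: (19601, 924)  from 4·(4179,197) + (2885,136)
(x₁, y₁) = (19601, 924);  19601² − 450·924² = 1 ✓
n=2: (19601,924)∘(19601,924) = (19601·19601+450·924·924, 19601·924+924·19601) = (768398401,36222648)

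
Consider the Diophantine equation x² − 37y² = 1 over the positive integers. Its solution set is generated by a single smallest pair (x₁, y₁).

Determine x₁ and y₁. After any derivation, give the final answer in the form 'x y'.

73 12

√37 = [6; 12, …], period ℓ=1 (odd) → k=1
i=0: a=6 ⇒ p=6, q=1
i=1: a=12 ⇒ p=73, q=12
→ (73, 12).  Check: 73²=5329, 37·12²=5328, difference 1.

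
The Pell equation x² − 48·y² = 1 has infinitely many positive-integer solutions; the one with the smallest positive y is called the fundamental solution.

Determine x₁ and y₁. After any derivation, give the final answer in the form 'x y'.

d=48: √d = [6; 1,12] (ℓ=2, even), read p_1/q_1
a_0=6:  p_0=6·1+0=6,  q_0=6·0+1=1
a_1=1:  p_1=1·6+1=7,  q_1=1·1+0=1
(x₁, y₁) = (7, 1);  7² − 48·1² = 1 ✓

7 1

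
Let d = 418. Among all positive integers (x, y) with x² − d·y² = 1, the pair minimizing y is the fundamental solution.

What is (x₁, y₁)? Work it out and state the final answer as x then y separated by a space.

33857 1656

√418 → a₀=20, period (2,4,20,4,2,40); ℓ=6 even so k=5
a_0=20:  p_0=20·1+0=20,  q_0=20·0+1=1
…
a_2=4:  p_2=4·41+20=184,  q_2=4·2+1=9
…
a_4=4:  p_4=4·3721+184=15068,  q_4=4·182+9=737
a_5=2:  p_5=2·15068+3721=33857,  q_5=2·737+182=1656
(x₁, y₁) = (33857, 1656);  33857² − 418·1656² = 1 ✓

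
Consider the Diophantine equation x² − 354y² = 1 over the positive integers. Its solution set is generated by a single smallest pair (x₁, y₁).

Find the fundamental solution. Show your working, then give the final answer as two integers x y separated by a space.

258065 13716

[18; 1,4,2,2,18,2,2,4,1,36] for √354; ℓ=10 ⇒ convergent index 9
step 0: (18, 1)  from 18·(1,0) + (0,1)
…
step 7: (47771, 2539)  from 2·(19210,1021) + (9351,497)
step 8: (210294, 11177)  from 4·(47771,2539) + (19210,1021)
step 9: (258065, 13716)  from 1·(210294,11177) + (47771,2539)
→ (258065, 13716).  Check: 258065²=66597544225, 354·13716²=66597544224, difference 1.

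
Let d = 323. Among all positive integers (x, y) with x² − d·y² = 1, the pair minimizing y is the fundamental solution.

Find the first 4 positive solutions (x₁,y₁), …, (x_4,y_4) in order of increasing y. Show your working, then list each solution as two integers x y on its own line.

18 1
647 36
23274 1295
837217 46584

√323 → a₀=17, period (1,34); ℓ=2 even so k=1
step 0: (17, 1)  from 17·(1,0) + (0,1)
step 1: (18, 1)  from 1·(17,1) + (1,0)
(x₁, y₁) = (18, 1);  18² − 323·1² = 1 ✓
(18+1√323)^2 = 647 + 36√323
(18+1√323)^3 = 23274 + 1295√323
(18+1√323)^4 = 837217 + 46584√323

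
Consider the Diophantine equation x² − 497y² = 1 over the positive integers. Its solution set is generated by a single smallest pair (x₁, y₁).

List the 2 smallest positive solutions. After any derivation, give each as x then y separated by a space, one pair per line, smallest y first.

√497 = [22; 3,2,2,5,6,5,2,2,3,44, …], period ℓ=10 (even) → k=9
a_0=22:  p_0=22·1+0=22,  q_0=22·0+1=1
…
a_5=6:  p_5=6·2051+379=12685,  q_5=6·92+17=569
a_6=5:  p_6=5·12685+2051=65476,  q_6=5·569+92=2937
…
a_8=2:  p_8=2·143637+65476=352750,  q_8=2·6443+2937=15823
a_9=3:  p_9=3·352750+143637=1201887,  q_9=3·15823+6443=53912
fundamental: x₁=1201887, y₁=53912  (since 1444532360769 − 497·2906503744 = 1)
(1201887+53912√497)^2 = 2889064721537 + 129592263888√497

1201887 53912
2889064721537 129592263888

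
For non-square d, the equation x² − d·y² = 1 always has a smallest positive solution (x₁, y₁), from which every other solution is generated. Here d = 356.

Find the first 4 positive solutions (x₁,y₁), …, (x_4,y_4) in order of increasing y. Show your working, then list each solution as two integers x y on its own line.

500001 26500
500002000001 26500053000
500003000004500001 26500106000079500
500004000010000008000001 26500159000265000106000

[18; 1,6,1,1,2,…,6,1,36] for √356; ℓ=14 ⇒ convergent index 13
step 0: (18, 1)  from 18·(1,0) + (0,1)
step 1: (19, 1)  from 1·(18,1) + (1,0)
step 2: (132, 7)  from 6·(19,1) + (18,1)
…
step 4: (283, 15)  from 1·(151,8) + (132,7)
step 5: (717, 38)  from 2·(283,15) + (151,8)
step 6: (1000, 53)  from 1·(717,38) + (283,15)
step 7: (8717, 462)  from 8·(1000,53) + (717,38)
step 8: (9717, 515)  from 1·(8717,462) + (1000,53)
step 9: (28151, 1492)  from 2·(9717,515) + (8717,462)
step 10: (37868, 2007)  from 1·(28151,1492) + (9717,515)
step 11: (66019, 3499)  from 1·(37868,2007) + (28151,1492)
step 12: (433982, 23001)  from 6·(66019,3499) + (37868,2007)
step 13: (500001, 26500)  from 1·(433982,23001) + (66019,3499)
→ (500001, 26500).  Check: 500001²=250001000001, 356·26500²=250001000000, difference 1.
(x_2, y_2) = (500001·500001 + 356·26500·26500, 500001·26500 + 26500·500001) = (500002000001, 26500053000)
(x_3, y_3) = (500001·500002000001 + 356·26500·26500053000, 500001·26500053000 + 26500·500002000001) = (500003000004500001, 26500106000079500)
(x_4, y_4) = (500001·500003000004500001 + 356·26500·26500106000079500, 500001·26500106000079500 + 26500·500003000004500001) = (500004000010000008000001, 26500159000265000106000)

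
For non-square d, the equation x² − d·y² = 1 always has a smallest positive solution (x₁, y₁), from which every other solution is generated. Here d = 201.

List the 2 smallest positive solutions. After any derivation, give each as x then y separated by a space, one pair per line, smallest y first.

d=201: √d = [14; 5,1,1,1,2,…,1,5,28] (ℓ=14, even), read p_13/q_13
a_0=14:  p_0=14·1+0=14,  q_0=14·0+1=1
…
a_3=1:  p_3=1·85+71=156,  q_3=1·6+5=11
…
a_9=2:  p_9=2·8549+7670=24768,  q_9=2·603+541=1747
…
a_12=1:  p_12=1·58085+33317=91402,  q_12=1·4097+2350=6447
a_13=5:  p_13=5·91402+58085=515095,  q_13=5·6447+4097=36332
(x₁, y₁) = (515095, 36332);  515095² − 201·36332² = 1 ✓
(515095+36332√201)^2 = 530645718049 + 37428863080√201

515095 36332
530645718049 37428863080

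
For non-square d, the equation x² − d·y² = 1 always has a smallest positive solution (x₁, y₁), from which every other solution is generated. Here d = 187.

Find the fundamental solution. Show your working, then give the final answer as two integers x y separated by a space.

[13; 1,2,13,2,1,26] for √187; ℓ=6 ⇒ convergent index 5
k=0  a_k=13  p_k/q_k = 13/1
…
k=3  a_k=13  p_k/q_k = 547/40
k=4  a_k=2  p_k/q_k = 1135/83
k=5  a_k=1  p_k/q_k = 1682/123
fundamental: x₁=1682, y₁=123  (since 2829124 − 187·15129 = 1)

1682 123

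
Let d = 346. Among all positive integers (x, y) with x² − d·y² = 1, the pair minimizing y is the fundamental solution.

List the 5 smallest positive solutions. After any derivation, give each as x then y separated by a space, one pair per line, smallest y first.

17299 930
598510801 32176140
20707276675699 1113230090790
716430357827323201 38515534648976280
24787057499402451432499 1332560466672051244650

[18; 1,1,1,1,36] for √346; ℓ=5 ⇒ convergent index 9
step 0: (18, 1)  from 18·(1,0) + (0,1)
…
step 6: (3497, 188)  from 1·(3404,183) + (93,5)
step 7: (6901, 371)  from 1·(3497,188) + (3404,183)
step 8: (10398, 559)  from 1·(6901,371) + (3497,188)
step 9: (17299, 930)  from 1·(10398,559) + (6901,371)
→ (17299, 930).  Check: 17299²=299255401, 346·930²=299255400, difference 1.
(x_2, y_2) = (17299·17299 + 346·930·930, 17299·930 + 930·17299) = (598510801, 32176140)
(x_3, y_3) = (17299·598510801 + 346·930·32176140, 17299·32176140 + 930·598510801) = (20707276675699, 1113230090790)
(x_4, y_4) = (17299·20707276675699 + 346·930·1113230090790, 17299·1113230090790 + 930·20707276675699) = (716430357827323201, 38515534648976280)
(x_5, y_5) = (17299·716430357827323201 + 346·930·38515534648976280, 17299·38515534648976280 + 930·716430357827323201) = (24787057499402451432499, 1332560466672051244650)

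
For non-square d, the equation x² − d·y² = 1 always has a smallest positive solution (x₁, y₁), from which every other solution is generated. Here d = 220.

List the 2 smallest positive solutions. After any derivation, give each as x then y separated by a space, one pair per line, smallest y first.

89 6
15841 1068

√220 → a₀=14, period (1,4,1,28); ℓ=4 even so k=3
a_0=14:  p_0=14·1+0=14,  q_0=14·0+1=1
a_1=1:  p_1=1·14+1=15,  q_1=1·1+0=1
a_2=4:  p_2=4·15+14=74,  q_2=4·1+1=5
a_3=1:  p_3=1·74+15=89,  q_3=1·5+1=6
→ (89, 6).  Check: 89²=7921, 220·6²=7920, difference 1.
(x_2, y_2) = (89·89 + 220·6·6, 89·6 + 6·89) = (15841, 1068)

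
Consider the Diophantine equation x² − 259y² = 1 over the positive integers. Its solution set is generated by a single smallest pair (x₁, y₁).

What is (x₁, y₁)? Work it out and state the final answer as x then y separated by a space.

d=259: √d = [16; 10,1,2,3,4,3,2,1,10,32] (ℓ=10, even), read p_9/q_9
i=0: a=16 ⇒ p=16, q=1
i=1: a=10 ⇒ p=161, q=10
…
i=4: a=3 ⇒ p=1722, q=107
i=5: a=4 ⇒ p=7403, q=460
i=6: a=3 ⇒ p=23931, q=1487
i=7: a=2 ⇒ p=55265, q=3434
i=8: a=1 ⇒ p=79196, q=4921
i=9: a=10 ⇒ p=847225, q=52644
fundamental: x₁=847225, y₁=52644  (since 717790200625 − 259·2771390736 = 1)

847225 52644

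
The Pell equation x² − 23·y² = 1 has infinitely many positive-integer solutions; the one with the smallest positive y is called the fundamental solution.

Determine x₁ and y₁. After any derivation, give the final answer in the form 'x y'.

24 5

√23 → a₀=4, period (1,3,1,8); ℓ=4 even so k=3
k=0  a_k=4  p_k/q_k = 4/1
k=1  a_k=1  p_k/q_k = 5/1
k=2  a_k=3  p_k/q_k = 19/4
k=3  a_k=1  p_k/q_k = 24/5
→ (24, 5).  Check: 24²=576, 23·5²=575, difference 1.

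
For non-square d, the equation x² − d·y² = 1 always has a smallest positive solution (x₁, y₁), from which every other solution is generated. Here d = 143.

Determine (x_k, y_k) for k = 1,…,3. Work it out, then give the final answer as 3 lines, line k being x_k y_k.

[11; 1,22] for √143; ℓ=2 ⇒ convergent index 1
i=0: a=11 ⇒ p=11, q=1
i=1: a=1 ⇒ p=12, q=1
→ (12, 1).  Check: 12²=144, 143·1²=143, difference 1.
k=2:  x_2 = 12·12+143·1·1 = 287,  y_2 = 12·1+1·12 = 24
k=3:  x_3 = 12·287+143·1·24 = 6876,  y_3 = 12·24+1·287 = 575

12 1
287 24
6876 575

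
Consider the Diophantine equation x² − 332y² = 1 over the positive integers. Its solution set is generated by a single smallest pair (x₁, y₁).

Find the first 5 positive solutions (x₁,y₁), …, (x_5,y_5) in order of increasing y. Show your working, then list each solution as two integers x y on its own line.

d=332: √d = [18; 4,1,1,8,1,1,4,36] (ℓ=8, even), read p_7/q_7
a_0=18:  p_0=18·1+0=18,  q_0=18·0+1=1
a_1=4:  p_1=4·18+1=73,  q_1=4·1+0=4
a_2=1:  p_2=1·73+18=91,  q_2=1·4+1=5
a_3=1:  p_3=1·91+73=164,  q_3=1·5+4=9
a_4=8:  p_4=8·164+91=1403,  q_4=8·9+5=77
a_5=1:  p_5=1·1403+164=1567,  q_5=1·77+9=86
a_6=1:  p_6=1·1567+1403=2970,  q_6=1·86+77=163
a_7=4:  p_7=4·2970+1567=13447,  q_7=4·163+86=738
fundamental: x₁=13447, y₁=738  (since 180821809 − 332·544644 = 1)
(13447+738√332)^2 = 361643617 + 19847772√332
(13447+738√332)^3 = 9726043422151 + 533785979430√332
(13447+738√332)^4 = 261572211433685377 + 14355640110942648√332
(13447+738√332)^5 = 7034723044571491106887 + 386080584609905595882√332

13447 738
361643617 19847772
9726043422151 533785979430
261572211433685377 14355640110942648
7034723044571491106887 386080584609905595882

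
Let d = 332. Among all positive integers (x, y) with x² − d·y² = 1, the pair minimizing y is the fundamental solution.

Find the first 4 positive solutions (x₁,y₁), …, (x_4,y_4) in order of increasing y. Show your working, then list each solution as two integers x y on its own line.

√332 = [18; 4,1,1,8,1,1,4,36, …], period ℓ=8 (even) → k=7
k=0  a_k=18  p_k/q_k = 18/1
…
k=2  a_k=1  p_k/q_k = 91/5
k=3  a_k=1  p_k/q_k = 164/9
…
k=6  a_k=1  p_k/q_k = 2970/163
k=7  a_k=4  p_k/q_k = 13447/738
(x₁, y₁) = (13447, 738);  13447² − 332·738² = 1 ✓
(13447+738√332)^2 = 361643617 + 19847772√332
(13447+738√332)^3 = 9726043422151 + 533785979430√332
(13447+738√332)^4 = 261572211433685377 + 14355640110942648√332

13447 738
361643617 19847772
9726043422151 533785979430
261572211433685377 14355640110942648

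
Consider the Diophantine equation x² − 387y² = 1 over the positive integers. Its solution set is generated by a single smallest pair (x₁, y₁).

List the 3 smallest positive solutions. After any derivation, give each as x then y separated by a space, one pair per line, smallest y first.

[19; 1,2,19,2,1,38] for √387; ℓ=6 ⇒ convergent index 5
step 0: (19, 1)  from 19·(1,0) + (0,1)
…
step 2: (59, 3)  from 2·(20,1) + (19,1)
…
step 4: (2341, 119)  from 2·(1141,58) + (59,3)
step 5: (3482, 177)  from 1·(2341,119) + (1141,58)
(x₁, y₁) = (3482, 177);  3482² − 387·177² = 1 ✓
(x_2, y_2) = (3482·3482 + 387·177·177, 3482·177 + 177·3482) = (24248647, 1232628)
(x_3, y_3) = (3482·24248647 + 387·177·1232628, 3482·1232628 + 177·24248647) = (168867574226, 8584021215)

3482 177
24248647 1232628
168867574226 8584021215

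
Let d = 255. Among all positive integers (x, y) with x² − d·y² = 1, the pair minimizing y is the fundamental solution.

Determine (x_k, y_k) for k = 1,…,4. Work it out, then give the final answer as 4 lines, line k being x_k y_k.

16 1
511 32
16336 1023
522241 32704

√255 = [15; 1,30, …], period ℓ=2 (even) → k=1
i=0: a=15 ⇒ p=15, q=1
i=1: a=1 ⇒ p=16, q=1
(x₁, y₁) = (16, 1);  16² − 255·1² = 1 ✓
n=2: (16,1)∘(16,1) = (16·16+255·1·1, 16·1+1·16) = (511,32)
n=3: (511,32)∘(16,1) = (16·511+255·1·32, 16·32+1·511) = (16336,1023)
n=4: (16336,1023)∘(16,1) = (16·16336+255·1·1023, 16·1023+1·16336) = (522241,32704)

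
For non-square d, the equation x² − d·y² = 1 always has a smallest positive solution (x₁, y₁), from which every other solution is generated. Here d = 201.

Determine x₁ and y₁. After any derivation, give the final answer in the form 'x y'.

515095 36332

d=201: √d = [14; 5,1,1,1,2,…,1,5,28] (ℓ=14, even), read p_13/q_13
i=0: a=14 ⇒ p=14, q=1
i=1: a=5 ⇒ p=71, q=5
i=2: a=1 ⇒ p=85, q=6
i=3: a=1 ⇒ p=156, q=11
i=4: a=1 ⇒ p=241, q=17
i=5: a=2 ⇒ p=638, q=45
…
i=7: a=8 ⇒ p=7670, q=541
i=8: a=1 ⇒ p=8549, q=603
i=9: a=2 ⇒ p=24768, q=1747
i=10: a=1 ⇒ p=33317, q=2350
i=11: a=1 ⇒ p=58085, q=4097
i=12: a=1 ⇒ p=91402, q=6447
i=13: a=5 ⇒ p=515095, q=36332
→ (515095, 36332).  Check: 515095²=265322859025, 201·36332²=265322859024, difference 1.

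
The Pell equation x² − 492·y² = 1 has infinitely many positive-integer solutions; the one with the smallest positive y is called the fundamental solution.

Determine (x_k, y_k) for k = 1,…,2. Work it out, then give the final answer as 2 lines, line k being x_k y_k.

d=492: √d = [22; 5,1,1,10,1,1,5,44] (ℓ=8, even), read p_7/q_7
k=0  a_k=22  p_k/q_k = 22/1
…
k=2  a_k=1  p_k/q_k = 133/6
k=3  a_k=1  p_k/q_k = 244/11
k=4  a_k=10  p_k/q_k = 2573/116
…
k=6  a_k=1  p_k/q_k = 5390/243
k=7  a_k=5  p_k/q_k = 29767/1342
(x₁, y₁) = (29767, 1342);  29767² − 492·1342² = 1 ✓
n=2: (29767,1342)∘(29767,1342) = (29767·29767+492·1342·1342, 29767·1342+1342·29767) = (1772148577,79894628)

29767 1342
1772148577 79894628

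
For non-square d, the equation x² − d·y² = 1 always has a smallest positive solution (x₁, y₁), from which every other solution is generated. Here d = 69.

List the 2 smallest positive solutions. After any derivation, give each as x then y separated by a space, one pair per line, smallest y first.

√69 = [8; 3,3,1,4,1,3,3,16, …], period ℓ=8 (even) → k=7
k=0  a_k=8  p_k/q_k = 8/1
…
k=2  a_k=3  p_k/q_k = 83/10
k=3  a_k=1  p_k/q_k = 108/13
k=4  a_k=4  p_k/q_k = 515/62
…
k=6  a_k=3  p_k/q_k = 2384/287
k=7  a_k=3  p_k/q_k = 7775/936
→ (7775, 936).  Check: 7775²=60450625, 69·936²=60450624, difference 1.
k=2:  x_2 = 7775·7775+69·936·936 = 120901249,  y_2 = 7775·936+936·7775 = 14554800

7775 936
120901249 14554800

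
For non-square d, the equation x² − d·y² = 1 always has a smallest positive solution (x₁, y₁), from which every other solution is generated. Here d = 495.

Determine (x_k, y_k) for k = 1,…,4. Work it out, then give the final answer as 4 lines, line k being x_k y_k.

89 4
15841 712
2819609 126732
501874561 22557584

[22; 4,44] for √495; ℓ=2 ⇒ convergent index 1
step 0: (22, 1)  from 22·(1,0) + (0,1)
step 1: (89, 4)  from 4·(22,1) + (1,0)
fundamental: x₁=89, y₁=4  (since 7921 − 495·16 = 1)
k=2:  x_2 = 89·89+495·4·4 = 15841,  y_2 = 89·4+4·89 = 712
k=3:  x_3 = 89·15841+495·4·712 = 2819609,  y_3 = 89·712+4·15841 = 126732
k=4:  x_4 = 89·2819609+495·4·126732 = 501874561,  y_4 = 89·126732+4·2819609 = 22557584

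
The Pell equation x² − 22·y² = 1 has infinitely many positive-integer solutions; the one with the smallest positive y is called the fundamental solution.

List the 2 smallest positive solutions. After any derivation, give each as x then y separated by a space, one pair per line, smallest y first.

[4; 1,2,4,2,1,8] for √22; ℓ=6 ⇒ convergent index 5
step 0: (4, 1)  from 4·(1,0) + (0,1)
…
step 4: (136, 29)  from 2·(61,13) + (14,3)
step 5: (197, 42)  from 1·(136,29) + (61,13)
fundamental: x₁=197, y₁=42  (since 38809 − 22·1764 = 1)
(x_2, y_2) = (197·197 + 22·42·42, 197·42 + 42·197) = (77617, 16548)

197 42
77617 16548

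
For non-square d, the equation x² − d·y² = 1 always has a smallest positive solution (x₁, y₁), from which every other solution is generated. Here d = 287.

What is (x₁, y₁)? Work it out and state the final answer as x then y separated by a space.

√287 → a₀=16, period (1,15,1,32); ℓ=4 even so k=3
a_0=16:  p_0=16·1+0=16,  q_0=16·0+1=1
a_1=1:  p_1=1·16+1=17,  q_1=1·1+0=1
a_2=15:  p_2=15·17+16=271,  q_2=15·1+1=16
a_3=1:  p_3=1·271+17=288,  q_3=1·16+1=17
→ (288, 17).  Check: 288²=82944, 287·17²=82943, difference 1.

288 17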